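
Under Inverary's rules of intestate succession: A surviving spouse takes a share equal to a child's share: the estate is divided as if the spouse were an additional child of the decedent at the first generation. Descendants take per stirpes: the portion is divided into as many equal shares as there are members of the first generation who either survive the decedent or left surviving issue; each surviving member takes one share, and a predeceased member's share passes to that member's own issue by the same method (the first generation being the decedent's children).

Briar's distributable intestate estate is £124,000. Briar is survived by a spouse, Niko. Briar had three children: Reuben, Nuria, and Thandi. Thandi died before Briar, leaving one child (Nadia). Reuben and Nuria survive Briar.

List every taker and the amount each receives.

The spouse counts as an additional share at the children's level, so there are 4 primary shares of £31,000. Niko takes one such share (£31,000).
The children's combined portion (£93,000) is divided into 3 shares of £31,000: Reuben and Nuria each take £31,000; Thandi's £31,000 share passes to Thandi's issue.
Thandi's share (£31,000) passes entirely to Nadia.

Niko: £31,000; Reuben: £31,000; Nuria: £31,000; Nadia: £31,000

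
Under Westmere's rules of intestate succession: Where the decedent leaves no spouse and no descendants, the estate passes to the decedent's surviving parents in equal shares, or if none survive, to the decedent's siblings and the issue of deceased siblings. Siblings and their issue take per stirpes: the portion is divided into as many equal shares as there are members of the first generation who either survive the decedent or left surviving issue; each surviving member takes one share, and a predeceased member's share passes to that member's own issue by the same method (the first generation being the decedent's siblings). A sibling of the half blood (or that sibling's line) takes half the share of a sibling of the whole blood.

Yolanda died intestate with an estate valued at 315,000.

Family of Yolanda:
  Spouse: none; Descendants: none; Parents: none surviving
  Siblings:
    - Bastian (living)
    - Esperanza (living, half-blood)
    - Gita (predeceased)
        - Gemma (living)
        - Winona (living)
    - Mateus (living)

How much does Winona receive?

The entire 315,000 passes to the siblings and their issue.
Counting each half-blood sibling's line as half a unit, there are 7/2 units in 315,000, so one unit is 90,000. Whole-blood lines (Bastian, Gita, and Mateus) take 90,000 each; half-blood lines (Esperanza) take 45,000 each.
Gita's share (90,000) is divided into 2 shares of 45,000: Gemma and Winona each take 45,000.

Winona receives 45,000.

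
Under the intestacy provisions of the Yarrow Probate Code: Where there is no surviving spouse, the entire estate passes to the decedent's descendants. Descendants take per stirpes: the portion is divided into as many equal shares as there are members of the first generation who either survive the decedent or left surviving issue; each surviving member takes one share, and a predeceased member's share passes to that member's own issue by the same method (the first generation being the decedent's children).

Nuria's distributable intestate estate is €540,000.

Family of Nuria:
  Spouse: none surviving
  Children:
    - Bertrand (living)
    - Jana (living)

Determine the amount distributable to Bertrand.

The entire €540,000 passes to the descendants.
That amount (€540,000) is divided into 2 shares of €270,000: Bertrand and Jana each take €270,000.

Bertrand receives €270,000.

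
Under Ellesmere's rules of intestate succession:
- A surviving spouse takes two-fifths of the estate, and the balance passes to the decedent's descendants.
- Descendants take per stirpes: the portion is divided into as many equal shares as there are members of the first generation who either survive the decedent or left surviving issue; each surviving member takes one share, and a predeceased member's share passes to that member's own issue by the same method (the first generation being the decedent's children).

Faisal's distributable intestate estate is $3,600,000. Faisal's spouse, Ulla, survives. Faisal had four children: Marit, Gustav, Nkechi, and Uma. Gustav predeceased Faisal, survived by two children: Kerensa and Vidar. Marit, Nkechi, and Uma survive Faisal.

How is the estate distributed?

Ulla takes two-fifths of $3,600,000 = $1,440,000. The remaining $2,160,000 passes to the descendants.
The descendants' portion ($2,160,000) is divided into 4 shares of $540,000: Marit, Nkechi, and Uma each take $540,000; Gustav's $540,000 share passes to Gustav's issue.
Gustav's share ($540,000) is divided into 2 shares of $270,000: Kerensa and Vidar each take $270,000.

Ulla: $1,440,000; Marit: $540,000; Kerensa: $270,000; Vidar: $270,000; Nkechi: $540,000; Uma: $540,000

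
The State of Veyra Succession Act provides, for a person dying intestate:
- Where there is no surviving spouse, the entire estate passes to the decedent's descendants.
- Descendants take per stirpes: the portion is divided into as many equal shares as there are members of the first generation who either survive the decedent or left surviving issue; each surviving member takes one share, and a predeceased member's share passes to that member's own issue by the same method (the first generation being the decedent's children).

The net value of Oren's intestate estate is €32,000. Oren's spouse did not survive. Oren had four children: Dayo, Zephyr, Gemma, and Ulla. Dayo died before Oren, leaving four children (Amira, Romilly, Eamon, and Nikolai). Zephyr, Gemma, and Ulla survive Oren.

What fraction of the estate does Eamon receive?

Eamon receives 1/16 of the estate.

The entire €32,000 passes to the descendants.
That amount (€32,000) is divided into 4 shares of €8,000: Zephyr, Gemma, and Ulla each take €8,000; Dayo's €8,000 share passes to Dayo's issue.
Dayo's share (€8,000) is divided into 4 shares of €2,000: Amira, Romilly, Eamon, and Nikolai each take €2,000.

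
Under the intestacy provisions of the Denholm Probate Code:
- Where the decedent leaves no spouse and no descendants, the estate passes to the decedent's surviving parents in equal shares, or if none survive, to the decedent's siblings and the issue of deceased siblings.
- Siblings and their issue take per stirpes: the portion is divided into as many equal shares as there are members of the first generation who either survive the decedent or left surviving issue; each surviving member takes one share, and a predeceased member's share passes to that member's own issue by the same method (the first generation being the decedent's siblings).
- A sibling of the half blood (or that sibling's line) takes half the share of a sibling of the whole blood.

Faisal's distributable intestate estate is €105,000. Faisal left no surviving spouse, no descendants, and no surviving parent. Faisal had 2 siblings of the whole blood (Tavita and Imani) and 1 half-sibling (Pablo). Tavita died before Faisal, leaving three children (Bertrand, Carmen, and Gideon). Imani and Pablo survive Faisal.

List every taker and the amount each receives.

The entire €105,000 passes to the siblings and their issue.
Counting each half-blood sibling's line as half a unit, there are 5/2 units in €105,000, so one unit is €42,000. Whole-blood lines (Tavita and Imani) take €42,000 each; half-blood lines (Pablo) take €21,000 each.
Tavita's share (€42,000) is divided into 3 shares of €14,000: Bertrand, Carmen, and Gideon each take €14,000.

Bertrand: €14,000; Carmen: €14,000; Gideon: €14,000; Imani: €42,000; Pablo: €21,000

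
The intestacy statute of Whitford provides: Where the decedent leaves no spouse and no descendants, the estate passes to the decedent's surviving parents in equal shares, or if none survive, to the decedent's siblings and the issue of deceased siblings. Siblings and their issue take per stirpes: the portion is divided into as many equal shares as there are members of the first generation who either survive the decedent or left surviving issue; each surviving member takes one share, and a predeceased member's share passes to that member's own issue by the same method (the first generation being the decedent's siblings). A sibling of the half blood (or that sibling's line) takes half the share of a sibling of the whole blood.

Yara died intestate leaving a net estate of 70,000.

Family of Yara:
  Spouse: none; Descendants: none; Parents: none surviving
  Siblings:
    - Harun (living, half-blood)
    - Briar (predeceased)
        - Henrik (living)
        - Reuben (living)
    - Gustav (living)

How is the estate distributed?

Harun: 14,000; Henrik: 14,000; Reuben: 14,000; Gustav: 28,000

The entire 70,000 passes to the siblings and their issue.
Counting each half-blood sibling's line as half a unit, there are 5/2 units in 70,000, so one unit is 28,000. Whole-blood lines (Briar and Gustav) take 28,000 each; half-blood lines (Harun) take 14,000 each.
Briar's share (28,000) is divided into 2 shares of 14,000: Henrik and Reuben each take 14,000.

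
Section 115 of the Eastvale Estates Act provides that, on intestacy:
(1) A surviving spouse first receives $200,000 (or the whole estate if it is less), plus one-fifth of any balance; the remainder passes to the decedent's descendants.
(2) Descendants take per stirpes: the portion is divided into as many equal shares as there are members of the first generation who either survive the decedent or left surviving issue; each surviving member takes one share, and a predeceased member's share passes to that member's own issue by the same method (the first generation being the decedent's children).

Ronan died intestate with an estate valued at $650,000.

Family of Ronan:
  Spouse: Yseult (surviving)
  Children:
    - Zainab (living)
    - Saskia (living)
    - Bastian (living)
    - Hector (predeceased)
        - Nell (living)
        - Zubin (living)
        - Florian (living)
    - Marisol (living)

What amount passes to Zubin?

Zubin receives $24,000.

Yseult first takes $200,000, leaving a balance of $450,000. Yseult then takes one-fifth of the balance ($90,000), for a total of $290,000. The remaining $360,000 passes to the descendants.
The descendants' portion ($360,000) is divided into 5 shares of $72,000: Zainab, Saskia, Bastian, and Marisol each take $72,000; Hector's $72,000 share passes to Hector's issue.
Hector's share ($72,000) is divided into 3 shares of $24,000: Nell, Zubin, and Florian each take $24,000.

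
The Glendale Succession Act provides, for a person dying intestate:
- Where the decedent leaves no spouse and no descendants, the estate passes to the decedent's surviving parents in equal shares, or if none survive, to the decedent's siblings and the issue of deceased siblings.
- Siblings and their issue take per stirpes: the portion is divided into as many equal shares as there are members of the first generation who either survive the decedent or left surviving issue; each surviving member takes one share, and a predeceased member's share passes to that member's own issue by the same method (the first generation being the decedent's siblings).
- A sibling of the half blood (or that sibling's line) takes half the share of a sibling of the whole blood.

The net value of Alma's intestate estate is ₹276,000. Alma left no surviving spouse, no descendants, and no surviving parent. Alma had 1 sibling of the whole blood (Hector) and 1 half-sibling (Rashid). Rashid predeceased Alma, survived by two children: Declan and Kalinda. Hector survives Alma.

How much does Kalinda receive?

Kalinda receives ₹46,000.

The entire ₹276,000 passes to the siblings and their issue.
Counting each half-blood sibling's line as half a unit, there are 3/2 units in ₹276,000, so one unit is ₹184,000. Whole-blood lines (Hector) take ₹184,000 each; half-blood lines (Rashid) take ₹92,000 each.
Rashid's share (₹92,000) is divided into 2 shares of ₹46,000: Declan and Kalinda each take ₹46,000.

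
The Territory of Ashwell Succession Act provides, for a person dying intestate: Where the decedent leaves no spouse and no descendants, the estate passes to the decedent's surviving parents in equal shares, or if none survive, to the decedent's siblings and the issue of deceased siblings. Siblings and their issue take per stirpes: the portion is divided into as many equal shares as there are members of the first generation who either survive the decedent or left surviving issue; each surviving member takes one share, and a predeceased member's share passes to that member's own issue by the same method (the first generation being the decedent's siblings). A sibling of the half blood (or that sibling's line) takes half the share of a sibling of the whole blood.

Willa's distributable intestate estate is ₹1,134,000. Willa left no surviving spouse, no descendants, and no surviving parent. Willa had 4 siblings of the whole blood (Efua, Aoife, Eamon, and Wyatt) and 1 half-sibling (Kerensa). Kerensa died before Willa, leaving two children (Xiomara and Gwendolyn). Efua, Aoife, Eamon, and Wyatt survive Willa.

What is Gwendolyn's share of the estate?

Gwendolyn receives ₹63,000.

The entire ₹1,134,000 passes to the siblings and their issue.
Counting each half-blood sibling's line as half a unit, there are 9/2 units in ₹1,134,000, so one unit is ₹252,000. Whole-blood lines (Efua, Aoife, Eamon, and Wyatt) take ₹252,000 each; half-blood lines (Kerensa) take ₹126,000 each.
Kerensa's share (₹126,000) is divided into 2 shares of ₹63,000: Xiomara and Gwendolyn each take ₹63,000.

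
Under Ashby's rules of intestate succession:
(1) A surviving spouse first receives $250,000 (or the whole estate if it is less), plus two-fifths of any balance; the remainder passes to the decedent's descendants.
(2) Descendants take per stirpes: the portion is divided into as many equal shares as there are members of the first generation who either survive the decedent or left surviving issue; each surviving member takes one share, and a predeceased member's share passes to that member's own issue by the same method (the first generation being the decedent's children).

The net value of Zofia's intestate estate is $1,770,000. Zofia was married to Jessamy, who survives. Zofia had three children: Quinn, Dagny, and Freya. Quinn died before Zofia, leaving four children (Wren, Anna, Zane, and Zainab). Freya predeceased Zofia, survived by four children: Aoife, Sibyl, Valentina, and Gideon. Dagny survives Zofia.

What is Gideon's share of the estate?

Jessamy first takes $250,000, leaving a balance of $1,520,000. Jessamy then takes two-fifths of the balance ($608,000), for a total of $858,000. The remaining $912,000 passes to the descendants.
The descendants' portion ($912,000) is divided into 3 shares of $304,000: Dagny takes $304,000; Quinn's $304,000 share passes to Quinn's issue; Freya's $304,000 share passes to Freya's issue.
Quinn's share ($304,000) is divided into 4 shares of $76,000: Wren, Anna, Zane, and Zainab each take $76,000.
Freya's share ($304,000) is divided into 4 shares of $76,000: Aoife, Sibyl, Valentina, and Gideon each take $76,000.

Gideon receives $76,000.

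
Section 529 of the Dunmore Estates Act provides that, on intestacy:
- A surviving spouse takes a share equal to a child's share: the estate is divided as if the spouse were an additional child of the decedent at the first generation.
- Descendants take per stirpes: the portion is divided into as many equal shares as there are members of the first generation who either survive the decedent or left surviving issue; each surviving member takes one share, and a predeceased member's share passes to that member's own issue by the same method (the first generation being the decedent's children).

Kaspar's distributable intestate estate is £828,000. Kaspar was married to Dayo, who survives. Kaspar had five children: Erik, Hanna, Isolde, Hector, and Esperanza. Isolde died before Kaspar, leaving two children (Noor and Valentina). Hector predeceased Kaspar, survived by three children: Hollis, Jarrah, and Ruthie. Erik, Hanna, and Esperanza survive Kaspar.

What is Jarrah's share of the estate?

The spouse counts as an additional share at the children's level, so there are 6 primary shares of £138,000. Dayo takes one such share (£138,000).
The children's combined portion (£690,000) is divided into 5 shares of £138,000: Erik, Hanna, and Esperanza each take £138,000; Isolde's £138,000 share passes to Isolde's issue; Hector's £138,000 share passes to Hector's issue.
Isolde's share (£138,000) is divided into 2 shares of £69,000: Noor and Valentina each take £69,000.
Hector's share (£138,000) is divided into 3 shares of £46,000: Hollis, Jarrah, and Ruthie each take £46,000.

Jarrah receives £46,000.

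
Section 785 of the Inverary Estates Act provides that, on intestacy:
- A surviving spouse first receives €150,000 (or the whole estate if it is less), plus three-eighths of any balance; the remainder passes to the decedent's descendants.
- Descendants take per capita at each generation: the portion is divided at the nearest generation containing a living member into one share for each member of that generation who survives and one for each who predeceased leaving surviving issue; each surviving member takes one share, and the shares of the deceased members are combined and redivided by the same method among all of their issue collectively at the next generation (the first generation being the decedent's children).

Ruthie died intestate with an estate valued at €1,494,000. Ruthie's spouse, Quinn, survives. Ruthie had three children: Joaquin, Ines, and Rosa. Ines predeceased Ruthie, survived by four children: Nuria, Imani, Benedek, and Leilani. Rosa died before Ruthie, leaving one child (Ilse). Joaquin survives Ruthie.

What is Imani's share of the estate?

Imani receives €112,000.

Quinn first takes €150,000, leaving a balance of €1,344,000. Quinn then takes three-eighths of the balance (€504,000), for a total of €654,000. The remaining €840,000 passes to the descendants.
The descendants' portion (€840,000) is divided at the children's generation into 3 shares of €280,000. Joaquin takes €280,000. The 2 shares of the deceased (Ines and Rosa) are combined into a pool of €560,000.
That pool (€560,000) is divided at the grandchildren's generation equally among Nuria, Imani, Benedek, Leilani, and Ilse: €112,000 each.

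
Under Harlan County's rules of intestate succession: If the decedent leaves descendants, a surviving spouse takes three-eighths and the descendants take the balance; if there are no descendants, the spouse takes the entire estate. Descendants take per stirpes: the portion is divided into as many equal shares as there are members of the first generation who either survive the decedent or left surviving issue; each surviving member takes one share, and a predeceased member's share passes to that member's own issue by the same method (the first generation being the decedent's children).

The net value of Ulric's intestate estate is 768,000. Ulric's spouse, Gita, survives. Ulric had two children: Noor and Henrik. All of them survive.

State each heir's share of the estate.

Gita: 288,000; Noor: 240,000; Henrik: 240,000

Gita takes three-eighths of 768,000 = 288,000. The remaining 480,000 passes to the descendants.
The descendants' portion (480,000) is divided into 2 shares of 240,000: Noor and Henrik each take 240,000.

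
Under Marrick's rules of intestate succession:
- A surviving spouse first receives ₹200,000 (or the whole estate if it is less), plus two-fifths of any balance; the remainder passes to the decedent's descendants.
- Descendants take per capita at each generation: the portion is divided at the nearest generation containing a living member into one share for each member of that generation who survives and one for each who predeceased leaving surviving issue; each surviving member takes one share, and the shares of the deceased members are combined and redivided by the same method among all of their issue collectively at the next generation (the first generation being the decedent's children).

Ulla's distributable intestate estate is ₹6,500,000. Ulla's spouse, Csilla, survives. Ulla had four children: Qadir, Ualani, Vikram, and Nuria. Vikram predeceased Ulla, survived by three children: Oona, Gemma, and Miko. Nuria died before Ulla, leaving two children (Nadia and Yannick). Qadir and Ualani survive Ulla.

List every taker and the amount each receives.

Csilla: ₹2,720,000; Qadir: ₹945,000; Ualani: ₹945,000; Oona: ₹378,000; Gemma: ₹378,000; Miko: ₹378,000; Nadia: ₹378,000; Yannick: ₹378,000

Csilla first takes ₹200,000, leaving a balance of ₹6,300,000. Csilla then takes two-fifths of the balance (₹2,520,000), for a total of ₹2,720,000. The remaining ₹3,780,000 passes to the descendants.
The descendants' portion (₹3,780,000) is divided at the children's generation into 4 shares of ₹945,000. Qadir and Ualani each take ₹945,000. The 2 shares of the deceased (Vikram and Nuria) are combined into a pool of ₹1,890,000.
That pool (₹1,890,000) is divided at the grandchildren's generation equally among Oona, Gemma, Miko, Nadia, and Yannick: ₹378,000 each.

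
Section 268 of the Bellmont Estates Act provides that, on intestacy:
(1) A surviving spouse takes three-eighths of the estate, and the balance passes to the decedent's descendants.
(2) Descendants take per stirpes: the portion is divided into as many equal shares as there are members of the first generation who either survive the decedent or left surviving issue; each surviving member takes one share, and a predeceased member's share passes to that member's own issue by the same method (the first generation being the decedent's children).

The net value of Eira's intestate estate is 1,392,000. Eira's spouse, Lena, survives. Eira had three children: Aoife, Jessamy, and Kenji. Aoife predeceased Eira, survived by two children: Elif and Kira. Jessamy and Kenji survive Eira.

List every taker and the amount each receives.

Lena takes three-eighths of 1,392,000 = 522,000. The remaining 870,000 passes to the descendants.
The descendants' portion (870,000) is divided into 3 shares of 290,000: Jessamy and Kenji each take 290,000; Aoife's 290,000 share passes to Aoife's issue.
Aoife's share (290,000) is divided into 2 shares of 145,000: Elif and Kira each take 145,000.

Lena: 522,000; Elif: 145,000; Kira: 145,000; Jessamy: 290,000; Kenji: 290,000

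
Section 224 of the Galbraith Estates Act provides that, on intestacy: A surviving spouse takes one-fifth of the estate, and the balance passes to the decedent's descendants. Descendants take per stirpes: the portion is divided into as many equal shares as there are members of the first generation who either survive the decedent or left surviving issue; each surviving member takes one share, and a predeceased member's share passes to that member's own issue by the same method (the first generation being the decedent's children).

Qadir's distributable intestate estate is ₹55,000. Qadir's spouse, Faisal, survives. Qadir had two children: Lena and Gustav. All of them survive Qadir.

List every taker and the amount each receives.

Faisal takes one-fifth of ₹55,000 = ₹11,000. The remaining ₹44,000 passes to the descendants.
The descendants' portion (₹44,000) is divided into 2 shares of ₹22,000: Lena and Gustav each take ₹22,000.

Faisal: ₹11,000; Lena: ₹22,000; Gustav: ₹22,000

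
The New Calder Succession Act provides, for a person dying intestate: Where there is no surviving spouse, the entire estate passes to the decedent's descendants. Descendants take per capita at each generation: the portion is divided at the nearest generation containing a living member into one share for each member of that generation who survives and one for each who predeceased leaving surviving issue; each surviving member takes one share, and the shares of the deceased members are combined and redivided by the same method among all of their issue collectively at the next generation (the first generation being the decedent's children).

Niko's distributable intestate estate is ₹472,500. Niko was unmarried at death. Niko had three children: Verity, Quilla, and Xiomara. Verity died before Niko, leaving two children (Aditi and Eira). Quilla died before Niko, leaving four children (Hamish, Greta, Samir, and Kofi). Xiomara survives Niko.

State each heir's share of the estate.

The entire ₹472,500 passes to the descendants.
That amount (₹472,500) is divided at the children's generation into 3 shares of ₹157,500. Xiomara takes ₹157,500. The 2 shares of the deceased (Verity and Quilla) are combined into a pool of ₹315,000.
That pool (₹315,000) is divided at the grandchildren's generation equally among Aditi, Eira, Hamish, Greta, Samir, and Kofi: ₹52,500 each.

Aditi: ₹52,500; Eira: ₹52,500; Hamish: ₹52,500; Greta: ₹52,500; Samir: ₹52,500; Kofi: ₹52,500; Xiomara: ₹157,500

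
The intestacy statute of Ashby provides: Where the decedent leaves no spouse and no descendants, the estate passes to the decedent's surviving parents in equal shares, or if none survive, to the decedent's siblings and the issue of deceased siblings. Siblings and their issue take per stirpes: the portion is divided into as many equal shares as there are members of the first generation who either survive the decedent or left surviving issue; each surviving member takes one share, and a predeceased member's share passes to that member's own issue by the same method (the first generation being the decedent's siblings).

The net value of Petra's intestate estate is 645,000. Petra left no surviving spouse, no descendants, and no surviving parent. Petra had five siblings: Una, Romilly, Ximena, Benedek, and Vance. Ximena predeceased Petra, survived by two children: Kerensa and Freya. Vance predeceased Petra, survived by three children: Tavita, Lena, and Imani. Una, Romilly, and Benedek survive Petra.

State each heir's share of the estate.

The entire 645,000 passes to the siblings and their issue.
That amount (645,000) is divided into 5 shares of 129,000: Una, Romilly, and Benedek each take 129,000; Ximena's 129,000 share passes to Ximena's issue; Vance's 129,000 share passes to Vance's issue.
Ximena's share (129,000) is divided into 2 shares of 64,500: Kerensa and Freya each take 64,500.
Vance's share (129,000) is divided into 3 shares of 43,000: Tavita, Lena, and Imani each take 43,000.

Una: 129,000; Romilly: 129,000; Kerensa: 64,500; Freya: 64,500; Benedek: 129,000; Tavita: 43,000; Lena: 43,000; Imani: 43,000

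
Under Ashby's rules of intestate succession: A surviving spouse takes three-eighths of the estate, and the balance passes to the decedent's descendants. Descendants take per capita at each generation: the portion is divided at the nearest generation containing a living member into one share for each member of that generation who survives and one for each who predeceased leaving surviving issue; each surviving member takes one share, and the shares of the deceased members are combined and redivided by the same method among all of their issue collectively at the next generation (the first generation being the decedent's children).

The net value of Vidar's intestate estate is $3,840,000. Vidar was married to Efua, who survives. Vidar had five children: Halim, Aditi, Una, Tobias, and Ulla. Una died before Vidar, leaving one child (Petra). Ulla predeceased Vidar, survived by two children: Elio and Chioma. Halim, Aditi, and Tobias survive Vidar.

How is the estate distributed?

Efua: $1,440,000; Halim: $480,000; Aditi: $480,000; Petra: $320,000; Tobias: $480,000; Elio: $320,000; Chioma: $320,000

Efua takes three-eighths of $3,840,000 = $1,440,000. The remaining $2,400,000 passes to the descendants.
The descendants' portion ($2,400,000) is divided at the children's generation into 5 shares of $480,000. Halim, Aditi, and Tobias each take $480,000. The 2 shares of the deceased (Una and Ulla) are combined into a pool of $960,000.
That pool ($960,000) is divided at the grandchildren's generation equally among Petra, Elio, and Chioma: $320,000 each.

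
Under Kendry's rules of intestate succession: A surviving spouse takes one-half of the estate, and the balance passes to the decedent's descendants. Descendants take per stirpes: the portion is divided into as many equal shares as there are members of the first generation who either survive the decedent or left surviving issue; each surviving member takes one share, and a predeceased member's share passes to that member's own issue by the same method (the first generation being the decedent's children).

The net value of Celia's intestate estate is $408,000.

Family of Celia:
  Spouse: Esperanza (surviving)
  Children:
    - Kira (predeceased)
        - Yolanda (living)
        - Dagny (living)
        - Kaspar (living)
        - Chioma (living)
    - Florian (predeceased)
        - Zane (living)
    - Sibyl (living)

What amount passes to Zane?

Zane receives $68,000.

Esperanza takes one-half of $408,000 = $204,000. The remaining $204,000 passes to the descendants.
The descendants' portion ($204,000) is divided into 3 shares of $68,000: Sibyl takes $68,000; Kira's $68,000 share passes to Kira's issue; Florian's $68,000 share passes to Florian's issue.
Kira's share ($68,000) is divided into 4 shares of $17,000: Yolanda, Dagny, Kaspar, and Chioma each take $17,000.
Florian's share ($68,000) passes entirely to Zane.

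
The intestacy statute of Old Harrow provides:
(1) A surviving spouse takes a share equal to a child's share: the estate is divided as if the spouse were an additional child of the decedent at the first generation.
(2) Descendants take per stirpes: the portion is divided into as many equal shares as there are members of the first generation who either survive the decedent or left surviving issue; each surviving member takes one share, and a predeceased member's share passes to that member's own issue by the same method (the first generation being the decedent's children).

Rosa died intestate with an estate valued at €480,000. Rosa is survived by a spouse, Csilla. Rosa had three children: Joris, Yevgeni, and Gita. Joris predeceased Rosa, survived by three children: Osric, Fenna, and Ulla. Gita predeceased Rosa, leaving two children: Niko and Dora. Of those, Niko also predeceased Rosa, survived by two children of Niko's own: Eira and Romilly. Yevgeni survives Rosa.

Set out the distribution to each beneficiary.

Csilla: €120,000; Osric: €40,000; Fenna: €40,000; Ulla: €40,000; Yevgeni: €120,000; Eira: €30,000; Romilly: €30,000; Dora: €60,000

The spouse counts as an additional share at the children's level, so there are 4 primary shares of €120,000. Csilla takes one such share (€120,000).
The children's combined portion (€360,000) is divided into 3 shares of €120,000: Yevgeni takes €120,000; Joris's €120,000 share passes to Joris's issue; Gita's €120,000 share passes to Gita's issue.
Joris's share (€120,000) is divided into 3 shares of €40,000: Osric, Fenna, and Ulla each take €40,000.
Gita's share (€120,000) is divided into 2 shares of €60,000: Dora takes €60,000; Niko's €60,000 share passes to Niko's issue.
Niko's share (€60,000) is divided into 2 shares of €30,000: Eira and Romilly each take €30,000.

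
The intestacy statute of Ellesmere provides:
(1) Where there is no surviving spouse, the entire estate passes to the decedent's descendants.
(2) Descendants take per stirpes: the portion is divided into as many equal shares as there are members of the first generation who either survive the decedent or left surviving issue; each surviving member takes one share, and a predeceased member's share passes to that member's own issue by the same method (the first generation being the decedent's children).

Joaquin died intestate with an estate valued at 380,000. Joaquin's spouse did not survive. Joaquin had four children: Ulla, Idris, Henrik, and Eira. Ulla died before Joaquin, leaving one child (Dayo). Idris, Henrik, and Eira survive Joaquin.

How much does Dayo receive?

Dayo receives 95,000.

The entire 380,000 passes to the descendants.
That amount (380,000) is divided into 4 shares of 95,000: Idris, Henrik, and Eira each take 95,000; Ulla's 95,000 share passes to Ulla's issue.
Ulla's share (95,000) passes entirely to Dayo.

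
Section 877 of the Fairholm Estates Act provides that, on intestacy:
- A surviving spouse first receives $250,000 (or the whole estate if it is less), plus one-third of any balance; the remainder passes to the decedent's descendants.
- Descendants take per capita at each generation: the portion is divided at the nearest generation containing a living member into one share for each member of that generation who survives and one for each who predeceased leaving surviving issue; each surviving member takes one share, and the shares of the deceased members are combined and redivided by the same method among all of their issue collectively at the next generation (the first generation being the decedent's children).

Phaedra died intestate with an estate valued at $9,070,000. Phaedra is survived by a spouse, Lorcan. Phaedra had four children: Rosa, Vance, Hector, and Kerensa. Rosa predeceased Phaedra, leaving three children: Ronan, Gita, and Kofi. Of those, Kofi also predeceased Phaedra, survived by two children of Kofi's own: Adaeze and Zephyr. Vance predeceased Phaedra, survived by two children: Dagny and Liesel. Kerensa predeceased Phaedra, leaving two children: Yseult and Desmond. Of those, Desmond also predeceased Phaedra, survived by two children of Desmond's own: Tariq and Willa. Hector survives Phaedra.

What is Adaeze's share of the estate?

Adaeze receives $315,000.

Lorcan first takes $250,000, leaving a balance of $8,820,000. Lorcan then takes one-third of the balance ($2,940,000), for a total of $3,190,000. The remaining $5,880,000 passes to the descendants.
The descendants' portion ($5,880,000) is divided at the children's generation into 4 shares of $1,470,000. Hector takes $1,470,000. The 3 shares of the deceased (Rosa, Vance, and Kerensa) are combined into a pool of $4,410,000.
That pool ($4,410,000) is divided at the grandchildren's generation into 7 shares of $630,000. Ronan, Gita, Dagny, Liesel, and Yseult each take $630,000. The 2 shares of the deceased (Kofi and Desmond) are combined into a pool of $1,260,000.
That pool ($1,260,000) is divided at the great-grandchildren's generation equally among Adaeze, Zephyr, Tariq, and Willa: $315,000 each.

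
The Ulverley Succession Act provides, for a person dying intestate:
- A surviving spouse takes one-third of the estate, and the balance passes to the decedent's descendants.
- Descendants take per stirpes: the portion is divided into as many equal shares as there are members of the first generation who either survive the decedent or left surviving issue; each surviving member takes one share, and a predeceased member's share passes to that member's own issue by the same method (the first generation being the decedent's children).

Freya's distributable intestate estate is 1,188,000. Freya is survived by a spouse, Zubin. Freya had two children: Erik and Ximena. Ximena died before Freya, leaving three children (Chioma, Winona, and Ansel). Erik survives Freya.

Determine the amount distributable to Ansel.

Zubin takes one-third of 1,188,000 = 396,000. The remaining 792,000 passes to the descendants.
The descendants' portion (792,000) is divided into 2 shares of 396,000: Erik takes 396,000; Ximena's 396,000 share passes to Ximena's issue.
Ximena's share (396,000) is divided into 3 shares of 132,000: Chioma, Winona, and Ansel each take 132,000.

Ansel receives 132,000.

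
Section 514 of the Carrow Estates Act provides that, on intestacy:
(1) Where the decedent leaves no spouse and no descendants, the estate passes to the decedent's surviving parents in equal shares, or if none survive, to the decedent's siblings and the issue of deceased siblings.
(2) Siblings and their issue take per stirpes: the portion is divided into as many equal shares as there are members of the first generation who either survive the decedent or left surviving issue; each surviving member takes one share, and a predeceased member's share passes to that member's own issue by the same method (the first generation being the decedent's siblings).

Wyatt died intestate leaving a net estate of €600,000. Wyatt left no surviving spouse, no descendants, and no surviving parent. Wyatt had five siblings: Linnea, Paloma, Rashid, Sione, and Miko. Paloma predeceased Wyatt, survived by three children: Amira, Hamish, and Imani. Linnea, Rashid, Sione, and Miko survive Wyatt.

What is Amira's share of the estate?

Amira receives €40,000.

The entire €600,000 passes to the siblings and their issue.
That amount (€600,000) is divided into 5 shares of €120,000: Linnea, Rashid, Sione, and Miko each take €120,000; Paloma's €120,000 share passes to Paloma's issue.
Paloma's share (€120,000) is divided into 3 shares of €40,000: Amira, Hamish, and Imani each take €40,000.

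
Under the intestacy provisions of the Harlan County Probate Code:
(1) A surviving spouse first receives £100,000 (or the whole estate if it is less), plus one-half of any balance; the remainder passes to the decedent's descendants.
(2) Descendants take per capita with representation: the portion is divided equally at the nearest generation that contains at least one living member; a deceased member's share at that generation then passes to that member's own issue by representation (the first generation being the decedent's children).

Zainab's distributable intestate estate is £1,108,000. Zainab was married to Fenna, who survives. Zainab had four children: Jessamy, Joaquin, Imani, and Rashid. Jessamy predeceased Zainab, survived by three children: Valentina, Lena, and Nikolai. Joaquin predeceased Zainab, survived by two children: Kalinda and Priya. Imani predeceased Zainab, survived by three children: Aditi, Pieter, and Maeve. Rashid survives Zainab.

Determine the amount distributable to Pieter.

Pieter receives £42,000.

Fenna first takes £100,000, leaving a balance of £1,008,000. Fenna then takes one-half of the balance (£504,000), for a total of £604,000. The remaining £504,000 passes to the descendants.
The descendants' portion (£504,000) is divided into 4 shares of £126,000: Rashid takes £126,000; Jessamy's £126,000 share passes to Jessamy's issue; Joaquin's £126,000 share passes to Joaquin's issue; Imani's £126,000 share passes to Imani's issue.
Jessamy's share (£126,000) is divided into 3 shares of £42,000: Valentina, Lena, and Nikolai each take £42,000.
Joaquin's share (£126,000) is divided into 2 shares of £63,000: Kalinda and Priya each take £63,000.
Imani's share (£126,000) is divided into 3 shares of £42,000: Aditi, Pieter, and Maeve each take £42,000.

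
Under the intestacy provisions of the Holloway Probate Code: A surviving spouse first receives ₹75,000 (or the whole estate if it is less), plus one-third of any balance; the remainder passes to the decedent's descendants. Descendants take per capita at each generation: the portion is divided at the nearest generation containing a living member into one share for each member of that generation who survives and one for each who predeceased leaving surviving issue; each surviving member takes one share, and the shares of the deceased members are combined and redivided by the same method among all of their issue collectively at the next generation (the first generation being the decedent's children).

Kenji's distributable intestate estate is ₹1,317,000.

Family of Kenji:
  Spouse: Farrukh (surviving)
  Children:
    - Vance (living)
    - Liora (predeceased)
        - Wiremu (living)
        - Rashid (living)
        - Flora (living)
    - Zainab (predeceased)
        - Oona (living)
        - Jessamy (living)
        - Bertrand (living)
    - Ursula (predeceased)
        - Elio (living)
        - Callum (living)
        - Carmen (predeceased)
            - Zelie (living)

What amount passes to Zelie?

Farrukh first takes ₹75,000, leaving a balance of ₹1,242,000. Farrukh then takes one-third of the balance (₹414,000), for a total of ₹489,000. The remaining ₹828,000 passes to the descendants.
The descendants' portion (₹828,000) is divided at the children's generation into 4 shares of ₹207,000. Vance takes ₹207,000. The 3 shares of the deceased (Liora, Zainab, and Ursula) are combined into a pool of ₹621,000.
That pool (₹621,000) is divided at the grandchildren's generation into 9 shares of ₹69,000. Wiremu, Rashid, Flora, Oona, Jessamy, Bertrand, Elio, and Callum each take ₹69,000. The remaining share for the deceased Carmen (₹69,000) is carried to the next generation.
That pool (₹69,000) passes entirely to Zelie, the sole taker at the great-grandchildren's generation.

Zelie receives ₹69,000.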